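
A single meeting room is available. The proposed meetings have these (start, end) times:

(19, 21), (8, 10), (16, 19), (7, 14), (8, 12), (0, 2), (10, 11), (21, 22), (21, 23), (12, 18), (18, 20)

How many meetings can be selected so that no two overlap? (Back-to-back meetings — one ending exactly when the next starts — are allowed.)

Sort by end time and greedily take each interval whose start is ≥ the last chosen end.
By end time: (0,2), (8,10), (10,11), (8,12), (7,14), (12,18), (16,19), (18,20), (19,21), (21,22), (21,23).
Pick (0,2); next start ≥ 2 → (8,10); next start ≥ 10 → (10,11); next start ≥ 11 → (12,18); next start ≥ 18 → (18,20); next start ≥ 20 → (21,22).
Selected 6 meetings.

6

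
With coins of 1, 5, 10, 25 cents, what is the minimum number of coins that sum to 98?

98 = 3×25 + 2×10 + 3×1
Total coins = 3 + 2 + 3 = 8

8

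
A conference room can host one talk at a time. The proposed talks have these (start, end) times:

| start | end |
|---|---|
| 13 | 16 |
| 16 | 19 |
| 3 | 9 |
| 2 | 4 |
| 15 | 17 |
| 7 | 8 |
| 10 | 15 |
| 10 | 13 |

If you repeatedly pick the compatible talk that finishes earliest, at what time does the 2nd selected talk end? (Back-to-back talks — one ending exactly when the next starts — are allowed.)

8

Greedy by earliest finish: after sorting by end time, pick each interval compatible with the last pick.
Sorted by end: (2,4)  (7,8)  (3,9)  (10,13)  (10,15)  (13,16)  (15,17)  (16,19)
take (2,4); take (7,8); take (10,13); take (13,16); take (16,19).
Selected: (2,4) (7,8) (10,13) (13,16) (16,19)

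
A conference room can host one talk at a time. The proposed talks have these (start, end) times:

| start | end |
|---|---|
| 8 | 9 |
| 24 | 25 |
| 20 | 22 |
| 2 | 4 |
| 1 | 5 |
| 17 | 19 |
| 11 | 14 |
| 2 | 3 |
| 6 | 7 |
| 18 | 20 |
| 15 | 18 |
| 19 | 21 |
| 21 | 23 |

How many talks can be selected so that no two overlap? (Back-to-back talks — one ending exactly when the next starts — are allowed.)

Sorted by end: (2,3)  (2,4)  (1,5)  (6,7)  (8,9)  (11,14)  (15,18)  (17,19)  (18,20)  (19,21)  (20,22)  (21,23)  (24,25)
take (2,3); skip (2,4); take (6,7); take (8,9); take (11,14); take (15,18); take (18,20); take (20,22); take (24,25).
Selected 8 talks.

8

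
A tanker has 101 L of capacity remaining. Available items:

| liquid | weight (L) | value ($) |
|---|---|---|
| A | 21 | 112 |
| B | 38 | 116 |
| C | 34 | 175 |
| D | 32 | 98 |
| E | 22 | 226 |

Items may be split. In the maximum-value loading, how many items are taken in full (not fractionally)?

3

Ratios (sorted): E 10.27, A 5.33, C 5.15, D 3.06, B 3.05
take E (22 @ 226); take A (21 @ 112); take C (34 @ 175); take 24/32 of D → 73.50. Capacity used 101/101.
3 item(s) taken whole; one partial (take 24/32 of D).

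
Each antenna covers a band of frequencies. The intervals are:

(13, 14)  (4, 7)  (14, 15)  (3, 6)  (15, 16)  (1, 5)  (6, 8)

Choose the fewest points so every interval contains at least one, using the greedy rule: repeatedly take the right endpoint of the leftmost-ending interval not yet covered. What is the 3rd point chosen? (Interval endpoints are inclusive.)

Process intervals by earliest right end; each time one isn't hit yet, stab at its right endpoint.
By right end: [1,5]  [3,6]  [4,7]  [6,8]  [13,14]  [14,15]  [15,16]
[1,5] uncovered → point at 5; [6,8] uncovered → point at 8; [13,14] uncovered → point at 14; [15,16] uncovered → point at 16.
Points: 5, 8, 14, 16 (4 total).

14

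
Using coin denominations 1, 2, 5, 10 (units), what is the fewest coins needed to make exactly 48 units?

7

Greedy: take as many of the largest coin as possible, then repeat with the remainder.
48 − 4×10→8 − 1×5→3 − 1×2→1 − 1×1→0
Total coins = 4 + 1 + 1 + 1 = 7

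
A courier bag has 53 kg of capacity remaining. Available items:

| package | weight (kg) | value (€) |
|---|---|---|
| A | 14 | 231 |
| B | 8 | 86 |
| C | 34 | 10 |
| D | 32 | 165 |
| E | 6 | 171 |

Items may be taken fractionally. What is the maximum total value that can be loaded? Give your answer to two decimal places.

Order: E (171/6=28.50) > A (231/14=16.50) > B (86/8=10.75) > D (165/32=5.16) > C (10/34=0.29)
Fill: take E (6 @ 171) → take A (14 @ 231) → take B (8 @ 86) → take 25/32 of D → 128.91; 53/53 used.
Total value = 616.91

616.91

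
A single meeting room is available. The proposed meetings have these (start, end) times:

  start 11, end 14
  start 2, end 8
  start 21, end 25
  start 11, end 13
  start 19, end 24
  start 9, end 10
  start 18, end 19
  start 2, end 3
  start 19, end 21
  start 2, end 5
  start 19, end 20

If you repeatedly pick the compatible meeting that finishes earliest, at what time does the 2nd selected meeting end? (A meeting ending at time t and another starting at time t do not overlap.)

10

Sort by end time and greedily take each interval whose start is ≥ the last chosen end.
By end time: (2,3), (2,5), (2,8), (9,10), (11,13), (11,14), (18,19), (19,20), (19,21), (19,24), (21,25).
Pick (2,3); next start ≥ 3 → (9,10); next start ≥ 10 → (11,13); next start ≥ 13 → (18,19); next start ≥ 19 → (19,20); next start ≥ 20 → (21,25).
Selected: (2,3) (9,10) (11,13) (18,19) (19,20) (21,25)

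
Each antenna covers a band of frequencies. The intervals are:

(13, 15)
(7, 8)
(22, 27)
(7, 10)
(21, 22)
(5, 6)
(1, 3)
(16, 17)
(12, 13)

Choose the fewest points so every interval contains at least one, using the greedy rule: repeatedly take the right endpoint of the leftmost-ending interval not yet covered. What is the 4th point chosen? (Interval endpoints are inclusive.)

13

By right end: [1,3]  [5,6]  [7,8]  [7,10]  [12,13]  [13,15]  [16,17]  [21,22]  [22,27]
[1,3] uncovered → point at 3; [5,6] uncovered → point at 6; [7,8] uncovered → point at 8; [12,13] uncovered → point at 13; [16,17] uncovered → point at 17; [21,22] uncovered → point at 22.
Points: 3, 6, 8, 13, 17, 22 (6 total).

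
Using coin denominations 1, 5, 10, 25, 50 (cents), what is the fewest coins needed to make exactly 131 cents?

5

Greedy: take as many of the largest coin as possible, then repeat with the remainder.
131 = 2×50 + 1×25 + 1×5 + 1×1
Total coins = 2 + 1 + 1 + 1 = 5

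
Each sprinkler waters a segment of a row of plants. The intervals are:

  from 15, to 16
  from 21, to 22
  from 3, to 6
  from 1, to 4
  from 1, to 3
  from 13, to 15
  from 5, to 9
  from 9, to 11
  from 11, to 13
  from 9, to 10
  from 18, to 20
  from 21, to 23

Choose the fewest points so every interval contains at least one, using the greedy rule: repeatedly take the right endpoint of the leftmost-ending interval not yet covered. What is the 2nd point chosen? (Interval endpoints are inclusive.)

Process intervals by earliest right end; each time one isn't hit yet, stab at its right endpoint.
Sorted: [1,3] [1,4] [3,6] [5,9] [9,10] [9,11] [11,13] [13,15] [15,16] [18,20] [21,22] [21,23]
{[1,3],[1,4],[3,6]} hit by 3; {[5,9],[9,10],[9,11]} hit by 9; {[11,13],[13,15]} hit by 13; {[15,16]} hit by 16; {[18,20]} hit by 20; {[21,22],[21,23]} hit by 22.
Points: 3, 9, 13, 16, 20, 22 (6 total).

9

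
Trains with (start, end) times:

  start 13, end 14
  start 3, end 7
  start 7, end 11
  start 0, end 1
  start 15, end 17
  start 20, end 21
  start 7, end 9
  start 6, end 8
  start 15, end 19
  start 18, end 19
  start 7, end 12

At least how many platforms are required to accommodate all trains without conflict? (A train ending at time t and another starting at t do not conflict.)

4

Events (time:±→running): 0:+→1 1:-→0 3:+→1 6:+→2 7:-→1 7:+→2 7:+→3 7:+→4 … peak 4.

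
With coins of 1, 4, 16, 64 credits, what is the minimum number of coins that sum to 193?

193 − 3×64→1 − 1×1→0
Total coins = 3 + 1 = 4

4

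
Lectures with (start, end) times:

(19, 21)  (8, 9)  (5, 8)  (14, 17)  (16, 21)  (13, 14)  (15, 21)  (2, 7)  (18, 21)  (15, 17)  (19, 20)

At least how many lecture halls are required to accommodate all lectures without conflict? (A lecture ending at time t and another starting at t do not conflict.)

The answer is the maximum number of intervals overlapping at any instant.
starts: [2, 5, 8, 13, 14, 15, 15, 16, 18, 19, 19]
ends:   [7, 8, 9, 14, 17, 17, 20, 21, 21, 21, 21]
s2→1 s5→2 e7→1 e8→0 s8→1 e9→0 s13→1 e14→0 s14→1 s15→2 s15→3 s16→4 e17→3 e17→2 s18→3 s19→4 s19→5  — peak 5.

5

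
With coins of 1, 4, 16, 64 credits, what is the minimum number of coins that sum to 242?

242 − 3×64→50 − 3×16→2 − 2×1→0
Total coins = 3 + 3 + 2 = 8

8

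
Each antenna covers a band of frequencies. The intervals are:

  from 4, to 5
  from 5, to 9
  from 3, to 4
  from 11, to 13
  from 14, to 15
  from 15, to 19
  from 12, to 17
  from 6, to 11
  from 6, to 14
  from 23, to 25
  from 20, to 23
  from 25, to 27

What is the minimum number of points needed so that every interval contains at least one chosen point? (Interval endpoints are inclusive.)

6

Process intervals by earliest right end; each time one isn't hit yet, stab at its right endpoint.
By right end: [3,4]  [4,5]  [5,9]  [6,11]  [11,13]  [6,14]  [14,15]  [12,17]  [15,19]  [20,23]  [23,25]  [25,27]
[3,4] uncovered → point at 4; [5,9] uncovered → point at 9; [11,13] uncovered → point at 13; [14,15] uncovered → point at 15; [20,23] uncovered → point at 23; [25,27] uncovered → point at 27.
Points: 4, 9, 13, 15, 23, 27 (6 total).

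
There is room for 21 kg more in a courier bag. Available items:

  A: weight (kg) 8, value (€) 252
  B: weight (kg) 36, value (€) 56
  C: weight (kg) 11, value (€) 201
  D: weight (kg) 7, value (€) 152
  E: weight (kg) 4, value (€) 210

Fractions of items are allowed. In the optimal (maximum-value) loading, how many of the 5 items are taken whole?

Sort by value per unit weight and fill in that order.
Ratios (sorted): E 52.50, A 31.50, D 21.71, C 18.27, B 1.56
take E (4 @ 210); take A (8 @ 252); take D (7 @ 152); take 2/11 of C → 36.55. Capacity used 21/21.
3 item(s) taken whole; one partial (take 2/11 of C).

3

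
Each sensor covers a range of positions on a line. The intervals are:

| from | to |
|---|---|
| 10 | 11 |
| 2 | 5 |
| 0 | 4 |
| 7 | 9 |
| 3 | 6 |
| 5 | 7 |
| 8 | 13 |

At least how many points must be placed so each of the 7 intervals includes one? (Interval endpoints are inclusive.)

3

Sort by right endpoint; whenever an interval is uncovered, place a point at its right end.
Sorted: [0,4] [2,5] [3,6] [5,7] [7,9] [10,11] [8,13]
{[0,4],[2,5],[3,6]} hit by 4; {[5,7],[7,9]} hit by 7; {[10,11],[8,13]} hit by 11.
Points: 4, 7, 11 (3 total).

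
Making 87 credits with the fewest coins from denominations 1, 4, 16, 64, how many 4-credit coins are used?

1

87 − 1×64→23 − 1×16→7 − 1×4→3 − 3×1→0
Count of 4: 1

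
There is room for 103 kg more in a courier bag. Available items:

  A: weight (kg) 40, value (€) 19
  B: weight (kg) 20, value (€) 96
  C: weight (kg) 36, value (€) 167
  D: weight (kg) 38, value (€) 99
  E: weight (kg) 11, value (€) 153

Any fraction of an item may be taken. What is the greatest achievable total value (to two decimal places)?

Greedy by value/weight ratio, highest first.
Order: E (153/11=13.91) > B (96/20=4.80) > C (167/36=4.64) > D (99/38=2.61) > A (19/40=0.47)
Fill: take E (11 @ 153) → take B (20 @ 96) → take C (36 @ 167) → take 36/38 of D → 93.79; 103/103 used.
Total value = 509.79

509.79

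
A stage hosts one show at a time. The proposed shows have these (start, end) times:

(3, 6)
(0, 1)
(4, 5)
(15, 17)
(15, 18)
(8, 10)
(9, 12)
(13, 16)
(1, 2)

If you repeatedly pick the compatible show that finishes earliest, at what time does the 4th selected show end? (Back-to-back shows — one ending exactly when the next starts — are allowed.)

10

By end time: (0,1), (1,2), (4,5), (3,6), (8,10), (9,12), (13,16), (15,17), (15,18).
Pick (0,1); next start ≥ 1 → (1,2); next start ≥ 2 → (4,5); next start ≥ 5 → (8,10); next start ≥ 10 → (13,16).
Selected: (0,1) (1,2) (4,5) (8,10) (13,16)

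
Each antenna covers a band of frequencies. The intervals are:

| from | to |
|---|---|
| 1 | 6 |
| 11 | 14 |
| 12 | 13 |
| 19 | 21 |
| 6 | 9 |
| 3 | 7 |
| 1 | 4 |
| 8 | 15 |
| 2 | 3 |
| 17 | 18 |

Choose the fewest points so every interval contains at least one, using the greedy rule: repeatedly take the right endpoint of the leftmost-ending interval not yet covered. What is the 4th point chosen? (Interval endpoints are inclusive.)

18

Sort by right endpoint; whenever an interval is uncovered, place a point at its right end.
Sorted: [2,3] [1,4] [1,6] [3,7] [6,9] [12,13] [11,14] [8,15] [17,18] [19,21]
{[2,3],[1,4],[1,6],[3,7]} hit by 3; {[6,9]} hit by 9; {[12,13],[11,14],[8,15]} hit by 13; {[17,18]} hit by 18; {[19,21]} hit by 21.
Points: 3, 9, 13, 18, 21 (5 total).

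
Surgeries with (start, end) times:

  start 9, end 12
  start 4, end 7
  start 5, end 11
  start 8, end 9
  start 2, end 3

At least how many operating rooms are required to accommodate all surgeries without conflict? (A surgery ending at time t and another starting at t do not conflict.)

Count concurrent intervals with a sweep; the peak is the room count.
starts: [2, 4, 5, 8, 9]
ends:   [3, 7, 9, 11, 12]
s2→1 e3→0 s4→1 s5→2  — peak 2.

2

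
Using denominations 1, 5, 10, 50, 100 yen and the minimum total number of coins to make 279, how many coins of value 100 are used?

2

Greedy: take as many of the largest coin as possible, then repeat with the remainder.
279 = 2×100 + 1×50 + 2×10 + 1×5 + 4×1
Count of 100: 2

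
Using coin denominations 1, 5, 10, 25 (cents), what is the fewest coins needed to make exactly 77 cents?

Greedy: take as many of the largest coin as possible, then repeat with the remainder.
77 = 3×25 + 2×1
Total coins = 3 + 2 = 5

5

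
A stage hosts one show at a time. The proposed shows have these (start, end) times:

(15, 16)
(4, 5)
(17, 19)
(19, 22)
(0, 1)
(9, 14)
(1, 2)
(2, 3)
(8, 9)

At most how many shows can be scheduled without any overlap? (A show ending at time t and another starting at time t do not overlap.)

9

Sorted by end: (0,1)  (1,2)  (2,3)  (4,5)  (8,9)  (9,14)  (15,16)  (17,19)  (19,22)
take (0,1); take (1,2); take (2,3); take (4,5); take (8,9); take (9,14); take (15,16); take (17,19); take (19,22).
Selected 9 shows.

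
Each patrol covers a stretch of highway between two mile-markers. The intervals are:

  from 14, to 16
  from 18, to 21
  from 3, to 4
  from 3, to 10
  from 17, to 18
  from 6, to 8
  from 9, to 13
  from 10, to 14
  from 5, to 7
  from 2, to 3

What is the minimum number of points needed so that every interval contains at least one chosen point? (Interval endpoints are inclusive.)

Process intervals by earliest right end; each time one isn't hit yet, stab at its right endpoint.
Sorted: [2,3] [3,4] [5,7] [6,8] [3,10] [9,13] [10,14] [14,16] [17,18] [18,21]
{[2,3],[3,4]} hit by 3; {[5,7],[6,8],[3,10]} hit by 7; {[9,13],[10,14]} hit by 13; {[14,16]} hit by 16; {[17,18],[18,21]} hit by 18.
Points: 3, 7, 13, 16, 18 (5 total).

5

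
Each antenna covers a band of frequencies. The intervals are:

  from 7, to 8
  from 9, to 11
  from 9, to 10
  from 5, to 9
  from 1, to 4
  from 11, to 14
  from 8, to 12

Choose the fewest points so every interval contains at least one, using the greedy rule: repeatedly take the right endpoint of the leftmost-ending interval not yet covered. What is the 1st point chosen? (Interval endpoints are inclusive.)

Sorted: [1,4] [7,8] [5,9] [9,10] [9,11] [8,12] [11,14]
{[1,4]} hit by 4; {[7,8],[5,9]} hit by 8; {[9,10],[9,11],[8,12]} hit by 10; {[11,14]} hit by 14.
Points: 4, 8, 10, 14 (4 total).

4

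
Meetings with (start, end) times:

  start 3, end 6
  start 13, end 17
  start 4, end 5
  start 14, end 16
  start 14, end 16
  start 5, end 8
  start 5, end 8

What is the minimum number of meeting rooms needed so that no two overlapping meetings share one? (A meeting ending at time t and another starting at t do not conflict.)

The answer is the maximum number of intervals overlapping at any instant.
starts: [3, 4, 5, 5, 13, 14, 14]
ends:   [5, 6, 8, 8, 16, 16, 17]
s3→1 s4→2 e5→1 s5→2 s5→3  — peak 3.

3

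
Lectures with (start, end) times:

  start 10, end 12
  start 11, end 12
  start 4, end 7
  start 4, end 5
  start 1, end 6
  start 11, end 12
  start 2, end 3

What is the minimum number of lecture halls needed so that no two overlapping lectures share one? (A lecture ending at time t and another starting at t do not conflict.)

3

Count concurrent intervals with a sweep; the peak is the room count.
starts: [1, 2, 4, 4, 10, 11, 11]
ends:   [3, 5, 6, 7, 12, 12, 12]
s1→1 s2→2 e3→1 s4→2 s4→3  — peak 3.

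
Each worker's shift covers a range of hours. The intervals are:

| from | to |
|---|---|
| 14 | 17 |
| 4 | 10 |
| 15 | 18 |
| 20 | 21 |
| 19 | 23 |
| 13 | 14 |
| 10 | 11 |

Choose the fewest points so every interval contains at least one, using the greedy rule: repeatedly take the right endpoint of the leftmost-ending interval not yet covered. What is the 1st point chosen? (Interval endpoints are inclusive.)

Process intervals by earliest right end; each time one isn't hit yet, stab at its right endpoint.
By right end: [4,10]  [10,11]  [13,14]  [14,17]  [15,18]  [20,21]  [19,23]
[4,10] uncovered → point at 10; [13,14] uncovered → point at 14; [15,18] uncovered → point at 18; [20,21] uncovered → point at 21.
Points: 10, 14, 18, 21 (4 total).

10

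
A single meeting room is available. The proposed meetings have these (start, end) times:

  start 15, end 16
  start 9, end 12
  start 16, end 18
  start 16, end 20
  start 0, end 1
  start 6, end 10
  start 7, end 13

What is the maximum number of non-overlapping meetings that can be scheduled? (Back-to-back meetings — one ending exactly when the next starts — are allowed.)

4

By end time: (0,1), (6,10), (9,12), (7,13), (15,16), (16,18), (16,20).
Pick (0,1); next start ≥ 1 → (6,10); next start ≥ 10 → (15,16); next start ≥ 16 → (16,18).
Selected 4 meetings.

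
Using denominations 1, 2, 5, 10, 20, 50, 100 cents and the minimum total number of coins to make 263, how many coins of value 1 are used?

1

263 − 2×100→63 − 1×50→13 − 1×10→3 − 1×2→1 − 1×1→0
Count of 1: 1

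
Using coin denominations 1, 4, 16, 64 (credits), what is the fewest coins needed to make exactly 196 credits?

4

196 − 3×64→4 − 1×4→0
Total coins = 3 + 1 = 4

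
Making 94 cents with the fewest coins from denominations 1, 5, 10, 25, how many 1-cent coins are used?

Use the largest denomination that fits, subtract, and repeat.
94 − 3×25→19 − 1×10→9 − 1×5→4 − 4×1→0
Count of 1: 4

4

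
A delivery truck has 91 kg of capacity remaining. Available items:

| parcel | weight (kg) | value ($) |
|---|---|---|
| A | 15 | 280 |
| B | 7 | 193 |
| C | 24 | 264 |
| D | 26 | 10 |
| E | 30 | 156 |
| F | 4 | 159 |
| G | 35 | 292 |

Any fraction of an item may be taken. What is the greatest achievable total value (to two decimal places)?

1219.20

Sort by value per unit weight and fill in that order.
Ratios (sorted): F 39.75, B 27.57, A 18.67, C 11.00, G 8.34, E 5.20, D 0.38
take F (4 @ 159); take B (7 @ 193); take A (15 @ 280); take C (24 @ 264); take G (35 @ 292); take 6/30 of E → 31.20. Capacity used 91/91.
Total value = 1219.20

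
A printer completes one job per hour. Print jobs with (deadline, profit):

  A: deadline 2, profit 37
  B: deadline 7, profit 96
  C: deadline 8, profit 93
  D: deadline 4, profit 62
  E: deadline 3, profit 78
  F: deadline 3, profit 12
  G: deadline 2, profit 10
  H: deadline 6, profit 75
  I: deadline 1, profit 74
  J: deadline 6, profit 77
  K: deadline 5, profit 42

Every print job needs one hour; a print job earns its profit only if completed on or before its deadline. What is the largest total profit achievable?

597

Take jobs in profit order; each goes to the latest open slot no later than its deadline.
By profit: B(d7,96), C(d8,93), E(d3,78), J(d6,77), H(d6,75), I(d1,74), D(d4,62), K(d5,42), A(d2,37), F(d3,12), G(d2,10)
B→slot 7; C→slot 8; E→slot 3; J→slot 6; H→slot 5; I→slot 1; D→slot 4; K→slot 2; A skipped; F skipped; G skipped.
Profit = 74 + 42 + 78 + 62 + 75 + 77 + 96 + 93 = 597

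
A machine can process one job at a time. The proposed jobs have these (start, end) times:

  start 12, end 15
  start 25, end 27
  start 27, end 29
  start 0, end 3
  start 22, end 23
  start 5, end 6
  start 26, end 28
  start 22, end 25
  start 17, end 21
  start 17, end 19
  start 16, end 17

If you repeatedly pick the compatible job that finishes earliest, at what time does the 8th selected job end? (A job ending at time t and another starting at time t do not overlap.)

29

Order by finish time; keep every interval that doesn't clash with the previous kept one.
Sorted by end: (0,3)  (5,6)  (12,15)  (16,17)  (17,19)  (17,21)  (22,23)  (22,25)  (25,27)  (26,28)  (27,29)
take (0,3); take (5,6); take (12,15); take (16,17); take (17,19); take (22,23); skip (22,25); take (25,27); take (27,29).
Selected: (0,3) (5,6) (12,15) (16,17) (17,19) (22,23) (25,27) (27,29)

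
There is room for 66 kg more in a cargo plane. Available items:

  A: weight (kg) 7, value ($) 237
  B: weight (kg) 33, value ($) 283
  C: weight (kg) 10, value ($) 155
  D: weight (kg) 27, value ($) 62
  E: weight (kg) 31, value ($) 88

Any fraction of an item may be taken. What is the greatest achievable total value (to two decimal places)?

Greedy by value/weight ratio, highest first.
Ratios (sorted): A 33.86, C 15.50, B 8.58, E 2.84, D 2.30
take A (7 @ 237); take C (10 @ 155); take B (33 @ 283); take 16/31 of E → 45.42. Capacity used 66/66.
Total value = 720.42

720.42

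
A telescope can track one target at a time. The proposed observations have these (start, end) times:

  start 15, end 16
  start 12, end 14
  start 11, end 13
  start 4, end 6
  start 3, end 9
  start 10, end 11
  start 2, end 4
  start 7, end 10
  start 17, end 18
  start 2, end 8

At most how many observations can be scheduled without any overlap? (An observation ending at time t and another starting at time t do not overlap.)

7

Order by finish time; keep every interval that doesn't clash with the previous kept one.
By end time: (2,4), (4,6), (2,8), (3,9), (7,10), (10,11), (11,13), (12,14), (15,16), (17,18).
Pick (2,4); next start ≥ 4 → (4,6); next start ≥ 6 → (7,10); next start ≥ 10 → (10,11); next start ≥ 11 → (11,13); next start ≥ 13 → (15,16); next start ≥ 16 → (17,18).
Selected 7 observations.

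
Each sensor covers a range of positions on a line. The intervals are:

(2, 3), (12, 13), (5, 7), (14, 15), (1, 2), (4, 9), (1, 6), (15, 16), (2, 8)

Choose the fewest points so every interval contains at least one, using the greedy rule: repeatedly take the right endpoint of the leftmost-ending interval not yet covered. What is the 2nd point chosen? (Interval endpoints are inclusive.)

Process intervals by earliest right end; each time one isn't hit yet, stab at its right endpoint.
By right end: [1,2]  [2,3]  [1,6]  [5,7]  [2,8]  [4,9]  [12,13]  [14,15]  [15,16]
[1,2] uncovered → point at 2; [5,7] uncovered → point at 7; [12,13] uncovered → point at 13; [14,15] uncovered → point at 15.
Points: 2, 7, 13, 15 (4 total).

7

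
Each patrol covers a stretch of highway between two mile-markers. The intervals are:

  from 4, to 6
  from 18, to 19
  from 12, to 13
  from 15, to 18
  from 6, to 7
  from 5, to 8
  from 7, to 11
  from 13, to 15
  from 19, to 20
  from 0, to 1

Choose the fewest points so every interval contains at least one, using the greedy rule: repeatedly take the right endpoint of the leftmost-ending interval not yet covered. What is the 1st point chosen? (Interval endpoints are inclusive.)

1

Process intervals by earliest right end; each time one isn't hit yet, stab at its right endpoint.
Sorted: [0,1] [4,6] [6,7] [5,8] [7,11] [12,13] [13,15] [15,18] [18,19] [19,20]
{[0,1]} hit by 1; {[4,6],[6,7],[5,8]} hit by 6; {[7,11]} hit by 11; {[12,13],[13,15]} hit by 13; {[15,18],[18,19]} hit by 18; {[19,20]} hit by 20.
Points: 1, 6, 11, 13, 18, 20 (6 total).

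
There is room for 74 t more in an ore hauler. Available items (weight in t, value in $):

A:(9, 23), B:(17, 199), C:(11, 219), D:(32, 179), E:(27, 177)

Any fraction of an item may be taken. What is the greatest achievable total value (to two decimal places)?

701.28

Sort by value per unit weight and fill in that order.
Ratios (sorted): C 19.91, B 11.71, E 6.56, D 5.59, A 2.56
take C (11 @ 219); take B (17 @ 199); take E (27 @ 177); take 19/32 of D → 106.28. Capacity used 74/74.
Total value = 701.28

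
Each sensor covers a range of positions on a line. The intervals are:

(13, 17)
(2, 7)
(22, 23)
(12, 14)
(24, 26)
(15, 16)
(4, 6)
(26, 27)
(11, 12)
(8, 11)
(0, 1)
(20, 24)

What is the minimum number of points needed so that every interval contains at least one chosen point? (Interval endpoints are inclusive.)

Sort by right endpoint; whenever an interval is uncovered, place a point at its right end.
By right end: [0,1]  [4,6]  [2,7]  [8,11]  [11,12]  [12,14]  [15,16]  [13,17]  [22,23]  [20,24]  [24,26]  [26,27]
[0,1] uncovered → point at 1; [4,6] uncovered → point at 6; [8,11] uncovered → point at 11; [12,14] uncovered → point at 14; [15,16] uncovered → point at 16; [22,23] uncovered → point at 23; [24,26] uncovered → point at 26.
Points: 1, 6, 11, 14, 16, 23, 26 (7 total).

7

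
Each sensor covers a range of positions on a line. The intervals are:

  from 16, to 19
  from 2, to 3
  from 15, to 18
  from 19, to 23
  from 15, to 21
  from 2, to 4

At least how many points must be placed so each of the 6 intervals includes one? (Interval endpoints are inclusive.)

3

Process intervals by earliest right end; each time one isn't hit yet, stab at its right endpoint.
Sorted: [2,3] [2,4] [15,18] [16,19] [15,21] [19,23]
{[2,3],[2,4]} hit by 3; {[15,18],[16,19],[15,21]} hit by 18; {[19,23]} hit by 23.
Points: 3, 18, 23 (3 total).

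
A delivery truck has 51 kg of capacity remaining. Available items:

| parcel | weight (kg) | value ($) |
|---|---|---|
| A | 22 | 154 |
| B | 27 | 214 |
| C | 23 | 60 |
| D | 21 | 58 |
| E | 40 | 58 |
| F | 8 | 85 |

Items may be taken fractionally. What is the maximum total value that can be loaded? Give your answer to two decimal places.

Greedy by value/weight ratio, highest first.
Ratios (sorted): F 10.62, B 7.93, A 7.00, D 2.76, C 2.61, E 1.45
take F (8 @ 85); take B (27 @ 214); take 16/22 of A → 112.00. Capacity used 51/51.
Total value = 411.00

411.00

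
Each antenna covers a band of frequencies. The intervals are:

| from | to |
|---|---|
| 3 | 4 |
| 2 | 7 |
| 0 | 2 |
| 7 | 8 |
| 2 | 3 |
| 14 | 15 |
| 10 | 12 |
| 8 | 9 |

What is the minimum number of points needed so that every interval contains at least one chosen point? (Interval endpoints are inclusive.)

Sort by right endpoint; whenever an interval is uncovered, place a point at its right end.
Sorted: [0,2] [2,3] [3,4] [2,7] [7,8] [8,9] [10,12] [14,15]
{[0,2],[2,3]} hit by 2; {[3,4],[2,7]} hit by 4; {[7,8],[8,9]} hit by 8; {[10,12]} hit by 12; {[14,15]} hit by 15.
Points: 2, 4, 8, 12, 15 (5 total).

5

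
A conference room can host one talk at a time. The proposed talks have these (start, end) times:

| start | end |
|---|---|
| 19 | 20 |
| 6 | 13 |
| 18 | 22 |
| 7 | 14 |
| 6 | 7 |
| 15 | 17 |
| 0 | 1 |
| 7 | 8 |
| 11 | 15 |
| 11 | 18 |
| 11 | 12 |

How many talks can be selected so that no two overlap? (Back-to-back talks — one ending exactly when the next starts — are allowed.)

Greedy by earliest finish: after sorting by end time, pick each interval compatible with the last pick.
Sorted by end: (0,1)  (6,7)  (7,8)  (11,12)  (6,13)  (7,14)  (11,15)  (15,17)  (11,18)  (19,20)  (18,22)
take (0,1); take (6,7); take (7,8); take (11,12); skip (7,14); take (15,17); take (19,20); skip (18,22).
Selected 6 talks.

6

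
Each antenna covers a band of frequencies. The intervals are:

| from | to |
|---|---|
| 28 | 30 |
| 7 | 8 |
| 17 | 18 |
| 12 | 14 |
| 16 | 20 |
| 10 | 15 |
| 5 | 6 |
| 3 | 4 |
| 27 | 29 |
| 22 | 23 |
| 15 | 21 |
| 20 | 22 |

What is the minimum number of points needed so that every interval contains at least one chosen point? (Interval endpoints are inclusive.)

7

Sort by right endpoint; whenever an interval is uncovered, place a point at its right end.
Sorted: [3,4] [5,6] [7,8] [12,14] [10,15] [17,18] [16,20] [15,21] [20,22] [22,23] [27,29] [28,30]
{[3,4]} hit by 4; {[5,6]} hit by 6; {[7,8]} hit by 8; {[12,14],[10,15]} hit by 14; {[17,18],[16,20],[15,21]} hit by 18; {[20,22],[22,23]} hit by 22; {[27,29],[28,30]} hit by 29.
Points: 4, 6, 8, 14, 18, 22, 29 (7 total).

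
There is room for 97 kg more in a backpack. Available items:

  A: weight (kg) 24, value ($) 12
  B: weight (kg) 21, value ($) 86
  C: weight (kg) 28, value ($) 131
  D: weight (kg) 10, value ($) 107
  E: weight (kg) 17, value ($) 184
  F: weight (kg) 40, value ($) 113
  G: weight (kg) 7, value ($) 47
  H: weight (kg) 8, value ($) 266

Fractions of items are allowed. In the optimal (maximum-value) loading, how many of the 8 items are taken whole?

6

Order: H (266/8=33.25) > E (184/17=10.82) > D (107/10=10.70) > G (47/7=6.71) > C (131/28=4.68) > B (86/21=4.10) > F (113/40=2.83) > A (12/24=0.50)
Fill: take H (8 @ 266) → take E (17 @ 184) → take D (10 @ 107) → take G (7 @ 47) → take C (28 @ 131) → take B (21 @ 86) → take 6/40 of F → 16.95; 97/97 used.
6 item(s) taken whole; one partial (take 6/40 of F).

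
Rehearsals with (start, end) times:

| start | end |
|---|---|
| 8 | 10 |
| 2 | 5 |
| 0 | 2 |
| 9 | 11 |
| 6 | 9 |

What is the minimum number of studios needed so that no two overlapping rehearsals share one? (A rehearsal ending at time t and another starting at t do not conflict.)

The answer is the maximum number of intervals overlapping at any instant.
starts: [0, 2, 6, 8, 9]
ends:   [2, 5, 9, 10, 11]
s0→1 e2→0 s2→1 e5→0 s6→1 s8→2  — peak 2.

2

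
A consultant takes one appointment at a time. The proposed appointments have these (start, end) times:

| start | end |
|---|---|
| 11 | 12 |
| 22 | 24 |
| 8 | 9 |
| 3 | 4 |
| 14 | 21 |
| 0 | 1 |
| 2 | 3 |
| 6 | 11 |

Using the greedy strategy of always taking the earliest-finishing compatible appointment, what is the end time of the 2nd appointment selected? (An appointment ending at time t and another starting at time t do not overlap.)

3

Sort by end time and greedily take each interval whose start is ≥ the last chosen end.
By end time: (0,1), (2,3), (3,4), (8,9), (6,11), (11,12), (14,21), (22,24).
Pick (0,1); next start ≥ 1 → (2,3); next start ≥ 3 → (3,4); next start ≥ 4 → (8,9); next start ≥ 9 → (11,12); next start ≥ 12 → (14,21); next start ≥ 21 → (22,24).
Selected: (0,1) (2,3) (3,4) (8,9) (11,12) (14,21) (22,24)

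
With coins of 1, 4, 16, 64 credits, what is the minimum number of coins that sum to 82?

Use the largest denomination that fits, subtract, and repeat.
82 − 1×64→18 − 1×16→2 − 2×1→0
Total coins = 1 + 1 + 2 = 4

4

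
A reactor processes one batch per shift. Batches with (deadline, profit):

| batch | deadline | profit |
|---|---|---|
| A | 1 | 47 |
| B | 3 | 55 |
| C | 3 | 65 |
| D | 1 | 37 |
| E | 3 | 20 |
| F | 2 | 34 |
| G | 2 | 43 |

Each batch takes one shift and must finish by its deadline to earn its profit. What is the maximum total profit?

167

Take jobs in profit order; each goes to the latest open slot no later than its deadline.
Profit order: C=65 B=55 A=47 G=43 D=37 F=34 E=20
Assign: C→slot 3, B→slot 2, A→slot 1, G skipped, D skipped, F skipped, E skipped.
Slots: [1:A] [2:B] [3:C]
Profit = 47 + 55 + 65 = 167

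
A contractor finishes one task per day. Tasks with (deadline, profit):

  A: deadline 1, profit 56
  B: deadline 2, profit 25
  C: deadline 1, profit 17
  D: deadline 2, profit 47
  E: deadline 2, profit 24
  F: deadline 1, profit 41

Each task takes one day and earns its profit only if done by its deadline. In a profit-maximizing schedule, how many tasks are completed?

2

By profit: A(d1,56), D(d2,47), F(d1,41), B(d2,25), E(d2,24), C(d1,17)
A→slot 1; D→slot 2; F skipped; B skipped; E skipped; C skipped.
2 of 6 scheduled.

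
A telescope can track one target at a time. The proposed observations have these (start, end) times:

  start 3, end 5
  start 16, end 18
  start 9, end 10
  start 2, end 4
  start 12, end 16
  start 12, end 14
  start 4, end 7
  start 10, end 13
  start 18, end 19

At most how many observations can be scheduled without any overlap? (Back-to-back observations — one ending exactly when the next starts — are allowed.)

6

Order by finish time; keep every interval that doesn't clash with the previous kept one.
By end time: (2,4), (3,5), (4,7), (9,10), (10,13), (12,14), (12,16), (16,18), (18,19).
Pick (2,4); next start ≥ 4 → (4,7); next start ≥ 7 → (9,10); next start ≥ 10 → (10,13); next start ≥ 13 → (16,18); next start ≥ 18 → (18,19).
Selected 6 observations.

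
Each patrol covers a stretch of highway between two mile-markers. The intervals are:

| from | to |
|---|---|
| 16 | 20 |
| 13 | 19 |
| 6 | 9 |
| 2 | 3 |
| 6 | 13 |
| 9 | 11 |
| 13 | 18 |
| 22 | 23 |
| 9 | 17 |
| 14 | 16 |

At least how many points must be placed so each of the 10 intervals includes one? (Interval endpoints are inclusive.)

4

By right end: [2,3]  [6,9]  [9,11]  [6,13]  [14,16]  [9,17]  [13,18]  [13,19]  [16,20]  [22,23]
[2,3] uncovered → point at 3; [6,9] uncovered → point at 9; [14,16] uncovered → point at 16; [22,23] uncovered → point at 23.
Points: 3, 9, 16, 23 (4 total).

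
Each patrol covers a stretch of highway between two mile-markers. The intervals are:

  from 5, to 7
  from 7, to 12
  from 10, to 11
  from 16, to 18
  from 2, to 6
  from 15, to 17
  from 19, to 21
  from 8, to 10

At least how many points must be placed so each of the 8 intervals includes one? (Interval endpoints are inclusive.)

4

Sort by right endpoint; whenever an interval is uncovered, place a point at its right end.
Sorted: [2,6] [5,7] [8,10] [10,11] [7,12] [15,17] [16,18] [19,21]
{[2,6],[5,7]} hit by 6; {[8,10],[10,11],[7,12]} hit by 10; {[15,17],[16,18]} hit by 17; {[19,21]} hit by 21.
Points: 6, 10, 17, 21 (4 total).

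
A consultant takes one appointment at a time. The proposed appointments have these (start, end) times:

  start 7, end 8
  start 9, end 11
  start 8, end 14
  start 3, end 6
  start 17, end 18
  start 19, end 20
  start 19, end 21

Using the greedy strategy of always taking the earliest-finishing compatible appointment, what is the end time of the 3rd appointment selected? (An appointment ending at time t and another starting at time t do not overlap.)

11

Sort by end time and greedily take each interval whose start is ≥ the last chosen end.
By end time: (3,6), (7,8), (9,11), (8,14), (17,18), (19,20), (19,21).
Pick (3,6); next start ≥ 6 → (7,8); next start ≥ 8 → (9,11); next start ≥ 11 → (17,18); next start ≥ 18 → (19,20).
Selected: (3,6) (7,8) (9,11) (17,18) (19,20)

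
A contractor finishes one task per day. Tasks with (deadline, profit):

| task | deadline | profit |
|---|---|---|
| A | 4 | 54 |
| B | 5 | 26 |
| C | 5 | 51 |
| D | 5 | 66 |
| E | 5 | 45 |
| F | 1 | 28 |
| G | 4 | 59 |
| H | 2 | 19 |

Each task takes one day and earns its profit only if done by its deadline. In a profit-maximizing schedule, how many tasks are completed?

5

Profit order: D=66 G=59 A=54 C=51 E=45 F=28 B=26 H=19
Assign: D→slot 5, G→slot 4, A→slot 3, C→slot 2, E→slot 1, F skipped, B skipped, H skipped.
Slots: [1:E] [2:C] [3:A] [4:G] [5:D]
5 of 8 scheduled.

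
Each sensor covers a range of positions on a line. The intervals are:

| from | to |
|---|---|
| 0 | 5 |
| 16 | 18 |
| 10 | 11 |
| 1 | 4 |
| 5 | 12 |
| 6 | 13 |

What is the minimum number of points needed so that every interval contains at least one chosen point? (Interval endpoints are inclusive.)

3

Process intervals by earliest right end; each time one isn't hit yet, stab at its right endpoint.
By right end: [1,4]  [0,5]  [10,11]  [5,12]  [6,13]  [16,18]
[1,4] uncovered → point at 4; [10,11] uncovered → point at 11; [16,18] uncovered → point at 18.
Points: 4, 11, 18 (3 total).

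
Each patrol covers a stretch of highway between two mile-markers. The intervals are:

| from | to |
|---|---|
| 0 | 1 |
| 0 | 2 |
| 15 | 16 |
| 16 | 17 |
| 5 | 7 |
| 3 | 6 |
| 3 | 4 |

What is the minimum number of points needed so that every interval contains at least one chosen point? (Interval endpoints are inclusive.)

Sort by right endpoint; whenever an interval is uncovered, place a point at its right end.
By right end: [0,1]  [0,2]  [3,4]  [3,6]  [5,7]  [15,16]  [16,17]
[0,1] uncovered → point at 1; [3,4] uncovered → point at 4; [5,7] uncovered → point at 7; [15,16] uncovered → point at 16.
Points: 1, 4, 7, 16 (4 total).

4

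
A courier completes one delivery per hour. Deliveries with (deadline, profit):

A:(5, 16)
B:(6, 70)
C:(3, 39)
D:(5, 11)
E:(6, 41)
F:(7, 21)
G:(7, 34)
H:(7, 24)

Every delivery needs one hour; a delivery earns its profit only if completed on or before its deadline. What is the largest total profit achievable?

245

Take jobs in profit order; each goes to the latest open slot no later than its deadline.
Profit order: B=70 E=41 C=39 G=34 H=24 F=21 A=16 D=11
Assign: B→slot 6, E→slot 5, C→slot 3, G→slot 7, H→slot 4, F→slot 2, A→slot 1, D skipped.
Slots: [1:A] [2:F] [3:C] [4:H] [5:E] [6:B] [7:G]
Profit = 16 + 21 + 39 + 24 + 41 + 70 + 34 = 245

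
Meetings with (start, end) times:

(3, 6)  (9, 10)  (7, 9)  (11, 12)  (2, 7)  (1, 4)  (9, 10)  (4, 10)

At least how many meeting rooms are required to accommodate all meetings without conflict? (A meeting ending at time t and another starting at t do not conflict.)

3

Count concurrent intervals with a sweep; the peak is the room count.
Events (time:±→running): 1:+→1 2:+→2 3:+→3 … peak 3.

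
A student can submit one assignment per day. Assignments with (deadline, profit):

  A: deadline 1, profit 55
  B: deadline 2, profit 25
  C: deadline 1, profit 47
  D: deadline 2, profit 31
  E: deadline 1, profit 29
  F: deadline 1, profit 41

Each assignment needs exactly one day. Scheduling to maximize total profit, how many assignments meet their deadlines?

2

Sort by profit descending; place each in the latest free slot ≤ its deadline.
By profit: A(d1,55), C(d1,47), F(d1,41), D(d2,31), E(d1,29), B(d2,25)
A→slot 1; C skipped; F skipped; D→slot 2; E skipped; B skipped.
2 of 6 scheduled.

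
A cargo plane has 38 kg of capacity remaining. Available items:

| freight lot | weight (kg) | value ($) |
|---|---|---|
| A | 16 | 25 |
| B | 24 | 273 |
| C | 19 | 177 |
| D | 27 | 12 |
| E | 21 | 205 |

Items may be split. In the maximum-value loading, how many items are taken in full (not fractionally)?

1

Order: B (273/24=11.38) > E (205/21=9.76) > C (177/19=9.32) > A (25/16=1.56) > D (12/27=0.44)
Fill: take B (24 @ 273) → take 14/21 of E → 136.67; 38/38 used.
1 item(s) taken whole; one partial (take 14/21 of E).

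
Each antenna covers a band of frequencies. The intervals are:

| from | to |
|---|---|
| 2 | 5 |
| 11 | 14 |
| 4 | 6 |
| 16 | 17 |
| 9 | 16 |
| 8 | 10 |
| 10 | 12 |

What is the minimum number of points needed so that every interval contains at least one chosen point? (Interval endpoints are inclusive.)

Process intervals by earliest right end; each time one isn't hit yet, stab at its right endpoint.
By right end: [2,5]  [4,6]  [8,10]  [10,12]  [11,14]  [9,16]  [16,17]
[2,5] uncovered → point at 5; [8,10] uncovered → point at 10; [11,14] uncovered → point at 14; [16,17] uncovered → point at 17.
Points: 5, 10, 14, 17 (4 total).

4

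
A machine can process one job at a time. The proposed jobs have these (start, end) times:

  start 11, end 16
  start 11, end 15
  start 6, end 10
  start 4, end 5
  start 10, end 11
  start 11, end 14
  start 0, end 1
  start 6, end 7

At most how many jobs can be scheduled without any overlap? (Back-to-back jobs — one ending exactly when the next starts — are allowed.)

Greedy by earliest finish: after sorting by end time, pick each interval compatible with the last pick.
By end time: (0,1), (4,5), (6,7), (6,10), (10,11), (11,14), (11,15), (11,16).
Pick (0,1); next start ≥ 1 → (4,5); next start ≥ 5 → (6,7); next start ≥ 7 → (10,11); next start ≥ 11 → (11,14).
Selected 5 jobs.

5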